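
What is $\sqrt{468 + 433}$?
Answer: $\sqrt{901} \approx 30.017$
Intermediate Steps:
$\sqrt{468 + 433} = \sqrt{901}$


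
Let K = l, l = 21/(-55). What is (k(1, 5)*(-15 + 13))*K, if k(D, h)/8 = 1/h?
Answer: 336/275 ≈ 1.2218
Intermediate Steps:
k(D, h) = 8/h
l = -21/55 (l = 21*(-1/55) = -21/55 ≈ -0.38182)
K = -21/55 ≈ -0.38182
(k(1, 5)*(-15 + 13))*K = ((8/5)*(-15 + 13))*(-21/55) = ((8*(1/5))*(-2))*(-21/55) = ((8/5)*(-2))*(-21/55) = -16/5*(-21/55) = 336/275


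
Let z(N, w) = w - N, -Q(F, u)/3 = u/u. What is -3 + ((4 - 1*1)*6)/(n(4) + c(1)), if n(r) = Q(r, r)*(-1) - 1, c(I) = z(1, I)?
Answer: 6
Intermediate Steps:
Q(F, u) = -3 (Q(F, u) = -3*u/u = -3*1 = -3)
c(I) = -1 + I (c(I) = I - 1*1 = I - 1 = -1 + I)
n(r) = 2 (n(r) = -3*(-1) - 1 = 3 - 1 = 2)
-3 + ((4 - 1*1)*6)/(n(4) + c(1)) = -3 + ((4 - 1*1)*6)/(2 + (-1 + 1)) = -3 + ((4 - 1)*6)/(2 + 0) = -3 + (3*6)/2 = -3 + 18*(½) = -3 + 9 = 6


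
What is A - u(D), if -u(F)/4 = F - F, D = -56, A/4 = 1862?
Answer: 7448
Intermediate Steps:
A = 7448 (A = 4*1862 = 7448)
u(F) = 0 (u(F) = -4*(F - F) = -4*0 = 0)
A - u(D) = 7448 - 1*0 = 7448 + 0 = 7448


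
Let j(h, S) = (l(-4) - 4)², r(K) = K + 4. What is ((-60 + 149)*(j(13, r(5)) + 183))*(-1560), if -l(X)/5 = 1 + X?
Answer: -42207360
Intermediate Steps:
l(X) = -5 - 5*X (l(X) = -5*(1 + X) = -5 - 5*X)
r(K) = 4 + K
j(h, S) = 121 (j(h, S) = ((-5 - 5*(-4)) - 4)² = ((-5 + 20) - 4)² = (15 - 4)² = 11² = 121)
((-60 + 149)*(j(13, r(5)) + 183))*(-1560) = ((-60 + 149)*(121 + 183))*(-1560) = (89*304)*(-1560) = 27056*(-1560) = -42207360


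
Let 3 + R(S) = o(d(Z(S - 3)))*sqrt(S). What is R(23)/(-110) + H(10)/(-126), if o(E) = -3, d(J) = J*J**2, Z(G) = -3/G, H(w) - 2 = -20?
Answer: 131/770 + 3*sqrt(23)/110 ≈ 0.30093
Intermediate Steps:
H(w) = -18 (H(w) = 2 - 20 = -18)
d(J) = J**3
R(S) = -3 - 3*sqrt(S)
R(23)/(-110) + H(10)/(-126) = (-3 - 3*sqrt(23))/(-110) - 18/(-126) = (-3 - 3*sqrt(23))*(-1/110) - 18*(-1/126) = (3/110 + 3*sqrt(23)/110) + 1/7 = 131/770 + 3*sqrt(23)/110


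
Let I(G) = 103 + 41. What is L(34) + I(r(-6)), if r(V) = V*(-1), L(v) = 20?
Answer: 164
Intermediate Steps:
r(V) = -V
I(G) = 144
L(34) + I(r(-6)) = 20 + 144 = 164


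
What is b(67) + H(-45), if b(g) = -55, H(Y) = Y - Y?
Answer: -55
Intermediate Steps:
H(Y) = 0
b(67) + H(-45) = -55 + 0 = -55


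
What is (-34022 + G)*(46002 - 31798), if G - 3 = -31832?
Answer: -935347604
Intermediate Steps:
G = -31829 (G = 3 - 31832 = -31829)
(-34022 + G)*(46002 - 31798) = (-34022 - 31829)*(46002 - 31798) = -65851*14204 = -935347604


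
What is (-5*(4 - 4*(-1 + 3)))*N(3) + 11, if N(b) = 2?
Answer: 51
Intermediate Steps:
(-5*(4 - 4*(-1 + 3)))*N(3) + 11 = -5*(4 - 4*(-1 + 3))*2 + 11 = -5*(4 - 4*2)*2 + 11 = -5*(4 - 8)*2 + 11 = -5*(-4)*2 + 11 = 20*2 + 11 = 40 + 11 = 51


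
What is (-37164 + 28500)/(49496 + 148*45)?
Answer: -2166/14039 ≈ -0.15428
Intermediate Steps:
(-37164 + 28500)/(49496 + 148*45) = -8664/(49496 + 6660) = -8664/56156 = -8664*1/56156 = -2166/14039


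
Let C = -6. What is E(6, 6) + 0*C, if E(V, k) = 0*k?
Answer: 0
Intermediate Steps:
E(V, k) = 0
E(6, 6) + 0*C = 0 + 0*(-6) = 0 + 0 = 0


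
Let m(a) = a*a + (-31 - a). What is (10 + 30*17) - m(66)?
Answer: -3739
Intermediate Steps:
m(a) = -31 + a² - a (m(a) = a² + (-31 - a) = -31 + a² - a)
(10 + 30*17) - m(66) = (10 + 30*17) - (-31 + 66² - 1*66) = (10 + 510) - (-31 + 4356 - 66) = 520 - 1*4259 = 520 - 4259 = -3739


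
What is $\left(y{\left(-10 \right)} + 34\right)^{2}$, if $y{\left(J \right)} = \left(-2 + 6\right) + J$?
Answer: $784$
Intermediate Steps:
$y{\left(J \right)} = 4 + J$
$\left(y{\left(-10 \right)} + 34\right)^{2} = \left(\left(4 - 10\right) + 34\right)^{2} = \left(-6 + 34\right)^{2} = 28^{2} = 784$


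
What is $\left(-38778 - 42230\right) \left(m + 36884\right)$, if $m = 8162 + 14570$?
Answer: $-4829372928$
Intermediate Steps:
$m = 22732$
$\left(-38778 - 42230\right) \left(m + 36884\right) = \left(-38778 - 42230\right) \left(22732 + 36884\right) = \left(-81008\right) 59616 = -4829372928$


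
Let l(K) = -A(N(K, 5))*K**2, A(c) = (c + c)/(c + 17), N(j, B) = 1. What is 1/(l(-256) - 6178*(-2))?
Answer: 9/45668 ≈ 0.00019707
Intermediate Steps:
A(c) = 2*c/(17 + c) (A(c) = (2*c)/(17 + c) = 2*c/(17 + c))
l(K) = -K**2/9 (l(K) = -2*1/(17 + 1)*K**2 = -2*1/18*K**2 = -2*1*(1/18)*K**2 = -K**2/9)
1/(l(-256) - 6178*(-2)) = 1/(-1/9*(-256)**2 - 6178*(-2)) = 1/(-1/9*65536 + 12356) = 1/(-65536/9 + 12356) = 1/(45668/9) = 9/45668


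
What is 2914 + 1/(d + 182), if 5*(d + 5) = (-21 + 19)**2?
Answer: 2590551/889 ≈ 2914.0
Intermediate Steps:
d = -21/5 (d = -5 + (-21 + 19)**2/5 = -5 + (1/5)*(-2)**2 = -5 + (1/5)*4 = -5 + 4/5 = -21/5 ≈ -4.2000)
2914 + 1/(d + 182) = 2914 + 1/(-21/5 + 182) = 2914 + 1/(889/5) = 2914 + 5/889 = 2590551/889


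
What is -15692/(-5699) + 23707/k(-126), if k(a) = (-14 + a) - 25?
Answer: -132517013/940335 ≈ -140.93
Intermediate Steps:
k(a) = -39 + a
-15692/(-5699) + 23707/k(-126) = -15692/(-5699) + 23707/(-39 - 126) = -15692*(-1/5699) + 23707/(-165) = 15692/5699 + 23707*(-1/165) = 15692/5699 - 23707/165 = -132517013/940335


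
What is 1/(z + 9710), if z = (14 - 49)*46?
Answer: 1/8100 ≈ 0.00012346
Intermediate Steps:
z = -1610 (z = -35*46 = -1610)
1/(z + 9710) = 1/(-1610 + 9710) = 1/8100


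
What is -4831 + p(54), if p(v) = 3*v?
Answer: -4669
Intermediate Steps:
-4831 + p(54) = -4831 + 3*54 = -4831 + 162 = -4669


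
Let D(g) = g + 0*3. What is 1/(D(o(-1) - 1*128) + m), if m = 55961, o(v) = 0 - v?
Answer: 1/55834 ≈ 1.7910e-5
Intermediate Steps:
o(v) = -v
D(g) = g (D(g) = g + 0 = g)
1/(D(o(-1) - 1*128) + m) = 1/((-1*(-1) - 1*128) + 55961) = 1/((1 - 128) + 55961) = 1/(-127 + 55961) = 1/55834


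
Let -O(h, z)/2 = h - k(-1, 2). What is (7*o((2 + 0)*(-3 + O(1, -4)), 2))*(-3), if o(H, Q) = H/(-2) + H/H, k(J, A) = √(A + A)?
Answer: -42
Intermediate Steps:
k(J, A) = √2*√A (k(J, A) = √(2*A) = √2*√A)
O(h, z) = 4 - 2*h (O(h, z) = -2*(h - √2*√2) = -2*(h - 1*2) = -2*(h - 2) = -2*(-2 + h) = 4 - 2*h)
o(H, Q) = 1 - H/2 (o(H, Q) = H*(-½) + 1 = -H/2 + 1 = 1 - H/2)
(7*o((2 + 0)*(-3 + O(1, -4)), 2))*(-3) = (7*(1 - (2 + 0)*(-3 + (4 - 2*1))/2))*(-3) = (7*(1 - (-3 + (4 - 2))))*(-3) = (7*(1 - (-3 + 2)))*(-3) = (7*(1 - (-1)))*(-3) = (7*(1 - ½*(-2)))*(-3) = (7*(1 + 1))*(-3) = (7*2)*(-3) = 14*(-3) = -42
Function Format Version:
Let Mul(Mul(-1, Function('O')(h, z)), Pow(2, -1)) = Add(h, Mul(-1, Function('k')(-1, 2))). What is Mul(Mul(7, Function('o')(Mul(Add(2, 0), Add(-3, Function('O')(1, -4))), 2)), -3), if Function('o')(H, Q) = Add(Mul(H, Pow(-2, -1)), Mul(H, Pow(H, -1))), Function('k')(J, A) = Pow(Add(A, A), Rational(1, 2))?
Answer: -42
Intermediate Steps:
Function('k')(J, A) = Mul(Pow(2, Rational(1, 2)), Pow(A, Rational(1, 2))) (Function('k')(J, A) = Pow(Mul(2, A), Rational(1, 2)) = Mul(Pow(2, Rational(1, 2)), Pow(A, Rational(1, 2))))
Function('O')(h, z) = Add(4, Mul(-2, h)) (Function('O')(h, z) = Mul(-2, Add(h, Mul(-1, Mul(Pow(2, Rational(1, 2)), Pow(2, Rational(1, 2)))))) = Mul(-2, Add(h, Mul(-1, 2))) = Mul(-2, Add(h, -2)) = Mul(-2, Add(-2, h)) = Add(4, Mul(-2, h)))
Function('o')(H, Q) = Add(1, Mul(Rational(-1, 2), H)) (Function('o')(H, Q) = Add(Mul(H, Rational(-1, 2)), 1) = Add(Mul(Rational(-1, 2), H), 1) = Add(1, Mul(Rational(-1, 2), H)))
Mul(Mul(7, Function('o')(Mul(Add(2, 0), Add(-3, Function('O')(1, -4))), 2)), -3) = Mul(Mul(7, Add(1, Mul(Rational(-1, 2), Mul(Add(2, 0), Add(-3, Add(4, Mul(-2, 1))))))), -3) = Mul(Mul(7, Add(1, Mul(Rational(-1, 2), Mul(2, Add(-3, Add(4, -2)))))), -3) = Mul(Mul(7, Add(1, Mul(Rational(-1, 2), Mul(2, Add(-3, 2))))), -3) = Mul(Mul(7, Add(1, Mul(Rational(-1, 2), Mul(2, -1)))), -3) = Mul(Mul(7, Add(1, Mul(Rational(-1, 2), -2))), -3) = Mul(Mul(7, Add(1, 1)), -3) = Mul(Mul(7, 2), -3) = Mul(14, -3) = -42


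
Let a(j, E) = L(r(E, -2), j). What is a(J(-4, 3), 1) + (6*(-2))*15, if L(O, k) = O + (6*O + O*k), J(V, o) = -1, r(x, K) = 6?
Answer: -144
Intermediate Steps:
L(O, k) = 7*O + O*k
a(j, E) = 42 + 6*j (a(j, E) = 6*(7 + j) = 42 + 6*j)
a(J(-4, 3), 1) + (6*(-2))*15 = (42 + 6*(-1)) + (6*(-2))*15 = (42 - 6) - 12*15 = 36 - 180 = -144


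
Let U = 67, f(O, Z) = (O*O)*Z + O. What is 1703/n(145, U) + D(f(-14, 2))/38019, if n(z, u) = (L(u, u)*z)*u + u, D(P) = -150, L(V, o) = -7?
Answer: -1921463/66229098 ≈ -0.029012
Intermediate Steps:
f(O, Z) = O + Z*O² (f(O, Z) = O²*Z + O = Z*O² + O = O + Z*O²)
n(z, u) = u - 7*u*z (n(z, u) = (-7*z)*u + u = -7*u*z + u = u - 7*u*z)
1703/n(145, U) + D(f(-14, 2))/38019 = 1703/((67*(1 - 7*145))) - 150/38019 = 1703/((67*(1 - 1015))) - 150*1/38019 = 1703/((67*(-1014))) - 50/12673 = 1703/(-67938) - 50/12673 = 1703*(-1/67938) - 50/12673 = -131/5226 - 50/12673 = -1921463/66229098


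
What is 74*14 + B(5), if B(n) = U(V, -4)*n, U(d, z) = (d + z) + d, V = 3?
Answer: 1046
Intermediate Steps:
U(d, z) = z + 2*d
B(n) = 2*n (B(n) = (-4 + 2*3)*n = (-4 + 6)*n = 2*n)
74*14 + B(5) = 74*14 + 2*5 = 1036 + 10 = 1046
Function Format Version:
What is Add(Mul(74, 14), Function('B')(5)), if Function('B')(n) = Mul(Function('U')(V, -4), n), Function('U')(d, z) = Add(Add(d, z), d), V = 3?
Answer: 1046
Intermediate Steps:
Function('U')(d, z) = Add(z, Mul(2, d))
Function('B')(n) = Mul(2, n) (Function('B')(n) = Mul(Add(-4, Mul(2, 3)), n) = Mul(Add(-4, 6), n) = Mul(2, n))
Add(Mul(74, 14), Function('B')(5)) = Add(Mul(74, 14), Mul(2, 5)) = Add(1036, 10) = 1046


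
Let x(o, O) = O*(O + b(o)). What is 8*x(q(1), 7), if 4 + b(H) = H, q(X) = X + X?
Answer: 280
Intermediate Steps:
q(X) = 2*X
b(H) = -4 + H
x(o, O) = O*(-4 + O + o) (x(o, O) = O*(O + (-4 + o)) = O*(-4 + O + o))
8*x(q(1), 7) = 8*(7*(-4 + 7 + 2*1)) = 8*(7*(-4 + 7 + 2)) = 8*(7*5) = 8*35 = 280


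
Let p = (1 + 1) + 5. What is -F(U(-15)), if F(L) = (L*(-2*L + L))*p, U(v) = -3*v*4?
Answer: 226800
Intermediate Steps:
U(v) = -12*v
p = 7 (p = 2 + 5 = 7)
F(L) = -7*L² (F(L) = (L*(-2*L + L))*7 = (L*(-L))*7 = -L²*7 = -7*L²)
-F(U(-15)) = -(-7)*(-12*(-15))² = -(-7)*180² = -(-7)*32400 = -1*(-226800) = 226800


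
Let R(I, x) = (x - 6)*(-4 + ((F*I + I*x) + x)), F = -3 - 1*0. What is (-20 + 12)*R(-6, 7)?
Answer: 168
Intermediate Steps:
F = -3 (F = -3 + 0 = -3)
R(I, x) = (-6 + x)*(-4 + x - 3*I + I*x) (R(I, x) = (x - 6)*(-4 + ((-3*I + I*x) + x)) = (-6 + x)*(-4 + (x - 3*I + I*x)) = (-6 + x)*(-4 + x - 3*I + I*x))
(-20 + 12)*R(-6, 7) = (-20 + 12)*(24 + 7**2 - 10*7 + 18*(-6) - 6*7**2 - 9*(-6)*7) = -8*(24 + 49 - 70 - 108 - 6*49 + 378) = -8*(24 + 49 - 70 - 108 - 294 + 378) = -8*(-21) = 168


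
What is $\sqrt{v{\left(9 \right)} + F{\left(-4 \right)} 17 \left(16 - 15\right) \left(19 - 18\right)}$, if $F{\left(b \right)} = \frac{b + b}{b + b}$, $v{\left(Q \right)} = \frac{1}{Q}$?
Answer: $\frac{\sqrt{154}}{3} \approx 4.1366$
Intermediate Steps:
$F{\left(b \right)} = 1$ ($F{\left(b \right)} = \frac{2 b}{2 b} = 2 b \frac{1}{2 b} = 1$)
$\sqrt{v{\left(9 \right)} + F{\left(-4 \right)} 17 \left(16 - 15\right) \left(19 - 18\right)} = \sqrt{\frac{1}{9} + 1 \cdot 17 \left(16 - 15\right) \left(19 - 18\right)} = \sqrt{\frac{1}{9} + 17 \cdot 1 \cdot 1} = \sqrt{\frac{1}{9} + 17 \cdot 1} = \sqrt{\frac{1}{9} + 17} = \sqrt{\frac{154}{9}} = \frac{\sqrt{154}}{3}$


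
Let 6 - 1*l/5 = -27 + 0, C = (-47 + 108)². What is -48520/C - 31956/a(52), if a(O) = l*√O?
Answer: -48520/3721 - 5326*√13/715 ≈ -39.897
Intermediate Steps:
C = 3721 (C = 61² = 3721)
l = 165 (l = 30 - 5*(-27 + 0) = 30 - 5*(-27) = 30 + 135 = 165)
a(O) = 165*√O
-48520/C - 31956/a(52) = -48520/3721 - 31956*√13/4290 = -48520/3721 - 5326*√13/715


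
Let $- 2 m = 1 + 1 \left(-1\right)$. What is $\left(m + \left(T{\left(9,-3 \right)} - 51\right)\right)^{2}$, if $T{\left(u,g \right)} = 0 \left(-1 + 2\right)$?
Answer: $2601$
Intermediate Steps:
$T{\left(u,g \right)} = 0$ ($T{\left(u,g \right)} = 0 \cdot 1 = 0$)
$m = 0$ ($m = - \frac{1 + 1 \left(-1\right)}{2} = - \frac{1 - 1}{2} = \left(- \frac{1}{2}\right) 0 = 0$)
$\left(m + \left(T{\left(9,-3 \right)} - 51\right)\right)^{2} = \left(0 + \left(0 - 51\right)\right)^{2} = \left(0 - 51\right)^{2} = \left(-51\right)^{2} = 2601$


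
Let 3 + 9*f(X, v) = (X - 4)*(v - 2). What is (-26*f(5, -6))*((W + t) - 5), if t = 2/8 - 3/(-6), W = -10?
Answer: -2717/6 ≈ -452.83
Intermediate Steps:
f(X, v) = -1/3 + (-4 + X)*(-2 + v)/9 (f(X, v) = -1/3 + ((X - 4)*(v - 2))/9 = -1/3 + ((-4 + X)*(-2 + v))/9 = -1/3 + (-4 + X)*(-2 + v)/9)
t = 3/4 (t = 2*(1/8) - 3*(-1/6) = 1/4 + 1/2 = 3/4 ≈ 0.75000)
(-26*f(5, -6))*((W + t) - 5) = (-26*(5/9 - 4/9*(-6) - 2/9*5 + (1/9)*5*(-6)))*((-10 + 3/4) - 5) = (-26*(5/9 + 8/3 - 10/9 - 10/3))*(-37/4 - 5) = -26*(-11/9)*(-57/4) = (286/9)*(-57/4) = -2717/6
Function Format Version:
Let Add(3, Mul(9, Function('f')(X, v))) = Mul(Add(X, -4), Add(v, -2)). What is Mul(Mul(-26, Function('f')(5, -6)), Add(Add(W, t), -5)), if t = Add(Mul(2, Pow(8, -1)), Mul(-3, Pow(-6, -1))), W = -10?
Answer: Rational(-2717, 6) ≈ -452.83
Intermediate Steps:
Function('f')(X, v) = Add(Rational(-1, 3), Mul(Rational(1, 9), Add(-4, X), Add(-2, v))) (Function('f')(X, v) = Add(Rational(-1, 3), Mul(Rational(1, 9), Mul(Add(X, -4), Add(v, -2)))) = Add(Rational(-1, 3), Mul(Rational(1, 9), Mul(Add(-4, X), Add(-2, v)))) = Add(Rational(-1, 3), Mul(Rational(1, 9), Add(-4, X), Add(-2, v))))
t = Rational(3, 4) (t = Add(Mul(2, Rational(1, 8)), Mul(-3, Rational(-1, 6))) = Add(Rational(1, 4), Rational(1, 2)) = Rational(3, 4) ≈ 0.75000)
Mul(Mul(-26, Function('f')(5, -6)), Add(Add(W, t), -5)) = Mul(Mul(-26, Add(Rational(5, 9), Mul(Rational(-4, 9), -6), Mul(Rational(-2, 9), 5), Mul(Rational(1, 9), 5, -6))), Add(Add(-10, Rational(3, 4)), -5)) = Mul(Mul(-26, Add(Rational(5, 9), Rational(8, 3), Rational(-10, 9), Rational(-10, 3))), Add(Rational(-37, 4), -5)) = Mul(Mul(-26, Rational(-11, 9)), Rational(-57, 4)) = Mul(Rational(286, 9), Rational(-57, 4)) = Rational(-2717, 6)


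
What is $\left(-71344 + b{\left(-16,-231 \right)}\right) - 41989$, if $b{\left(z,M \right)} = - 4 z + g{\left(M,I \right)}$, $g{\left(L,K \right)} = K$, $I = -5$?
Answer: $-113274$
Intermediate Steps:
$b{\left(z,M \right)} = -5 - 4 z$ ($b{\left(z,M \right)} = - 4 z - 5 = -5 - 4 z$)
$\left(-71344 + b{\left(-16,-231 \right)}\right) - 41989 = \left(-71344 - -59\right) - 41989 = \left(-71344 + \left(-5 + 64\right)\right) - 41989 = \left(-71344 + 59\right) - 41989 = -71285 - 41989 = -113274$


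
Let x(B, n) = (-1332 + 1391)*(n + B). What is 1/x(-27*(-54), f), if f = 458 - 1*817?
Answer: 1/64841 ≈ 1.5422e-5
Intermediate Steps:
f = -359 (f = 458 - 817 = -359)
x(B, n) = 59*B + 59*n (x(B, n) = 59*(B + n) = 59*B + 59*n)
1/x(-27*(-54), f) = 1/(59*(-27*(-54)) + 59*(-359)) = 1/(59*1458 - 21181) = 1/(86022 - 21181) = 1/64841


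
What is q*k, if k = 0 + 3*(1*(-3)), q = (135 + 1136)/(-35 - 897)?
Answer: 11439/932 ≈ 12.274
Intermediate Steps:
q = -1271/932 (q = 1271/(-932) = 1271*(-1/932) = -1271/932 ≈ -1.3637)
k = -9 (k = 0 + 3*(-3) = 0 - 9 = -9)
q*k = -1271/932*(-9) = 11439/932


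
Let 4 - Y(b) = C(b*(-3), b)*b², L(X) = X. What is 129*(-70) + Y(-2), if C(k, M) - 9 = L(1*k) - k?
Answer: -9062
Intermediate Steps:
C(k, M) = 9 (C(k, M) = 9 + (1*k - k) = 9 + (k - k) = 9 + 0 = 9)
Y(b) = 4 - 9*b²
129*(-70) + Y(-2) = 129*(-70) + (4 - 9*(-2)²) = -9030 + (4 - 9*4) = -9030 + (4 - 36) = -9030 - 32 = -9062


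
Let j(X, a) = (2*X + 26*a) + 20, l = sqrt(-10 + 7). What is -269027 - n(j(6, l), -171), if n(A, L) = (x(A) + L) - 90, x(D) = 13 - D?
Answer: -268747 + 26*I*sqrt(3) ≈ -2.6875e+5 + 45.033*I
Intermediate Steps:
l = I*sqrt(3) (l = sqrt(-3) = I*sqrt(3) ≈ 1.732*I)
j(X, a) = 20 + 2*X + 26*a
n(A, L) = -77 + L - A (n(A, L) = ((13 - A) + L) - 90 = (13 + L - A) - 90 = -77 + L - A)
-269027 - n(j(6, l), -171) = -269027 - (-77 - 171 - (20 + 2*6 + 26*(I*sqrt(3)))) = -269027 - (-77 - 171 - (20 + 12 + 26*I*sqrt(3))) = -269027 - (-77 - 171 - (32 + 26*I*sqrt(3))) = -269027 - (-77 - 171 + (-32 - 26*I*sqrt(3))) = -269027 - (-280 - 26*I*sqrt(3)) = -269027 + (280 + 26*I*sqrt(3)) = -268747 + 26*I*sqrt(3)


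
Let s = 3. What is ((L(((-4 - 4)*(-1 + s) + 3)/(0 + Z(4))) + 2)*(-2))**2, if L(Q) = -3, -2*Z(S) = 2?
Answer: 4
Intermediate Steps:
Z(S) = -1 (Z(S) = -1/2*2 = -1)
((L(((-4 - 4)*(-1 + s) + 3)/(0 + Z(4))) + 2)*(-2))**2 = ((-3 + 2)*(-2))**2 = (-1*(-2))**2 = 2**2 = 4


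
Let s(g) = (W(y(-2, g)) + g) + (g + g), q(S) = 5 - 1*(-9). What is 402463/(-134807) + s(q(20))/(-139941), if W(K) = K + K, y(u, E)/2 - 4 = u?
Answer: -56327815033/18865026387 ≈ -2.9858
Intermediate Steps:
q(S) = 14 (q(S) = 5 + 9 = 14)
y(u, E) = 8 + 2*u
W(K) = 2*K
s(g) = 8 + 3*g (s(g) = (2*(8 + 2*(-2)) + g) + (g + g) = (2*(8 - 4) + g) + 2*g = (2*4 + g) + 2*g = (8 + g) + 2*g = 8 + 3*g)
402463/(-134807) + s(q(20))/(-139941) = 402463/(-134807) + (8 + 3*14)/(-139941) = 402463*(-1/134807) + (8 + 42)*(-1/139941) = -402463/134807 + 50*(-1/139941) = -402463/134807 - 50/139941 = -56327815033/18865026387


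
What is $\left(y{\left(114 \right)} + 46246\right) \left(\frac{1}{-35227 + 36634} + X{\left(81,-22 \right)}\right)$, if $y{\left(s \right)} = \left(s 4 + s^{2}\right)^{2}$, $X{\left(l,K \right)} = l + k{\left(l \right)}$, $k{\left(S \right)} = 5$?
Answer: $\frac{21901851557650}{1407} \approx 1.5566 \cdot 10^{10}$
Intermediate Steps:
$X{\left(l,K \right)} = 5 + l$ ($X{\left(l,K \right)} = l + 5 = 5 + l$)
$y{\left(s \right)} = \left(s^{2} + 4 s\right)^{2}$ ($y{\left(s \right)} = \left(4 s + s^{2}\right)^{2} = \left(s^{2} + 4 s\right)^{2}$)
$\left(y{\left(114 \right)} + 46246\right) \left(\frac{1}{-35227 + 36634} + X{\left(81,-22 \right)}\right) = \left(114^{2} \left(4 + 114\right)^{2} + 46246\right) \left(\frac{1}{-35227 + 36634} + \left(5 + 81\right)\right) = \left(12996 \cdot 118^{2} + 46246\right) \left(\frac{1}{1407} + 86\right) = \left(12996 \cdot 13924 + 46246\right) \left(\frac{1}{1407} + 86\right) = \left(180956304 + 46246\right) \frac{121003}{1407} = 181002550 \cdot \frac{121003}{1407} = \frac{21901851557650}{1407}$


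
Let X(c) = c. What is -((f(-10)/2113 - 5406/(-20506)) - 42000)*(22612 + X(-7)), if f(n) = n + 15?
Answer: 20568447176566080/21664589 ≈ 9.4940e+8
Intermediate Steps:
f(n) = 15 + n
-((f(-10)/2113 - 5406/(-20506)) - 42000)*(22612 + X(-7)) = -(((15 - 10)/2113 - 5406/(-20506)) - 42000)*(22612 - 7) = -((5*(1/2113) - 5406*(-1/20506)) - 42000)*22605 = -((5/2113 + 2703/10253) - 42000)*22605 = -(5762704/21664589 - 42000)*22605 = -(-909906975296)*22605/21664589 = -1*(-20568447176566080/21664589) = 20568447176566080/21664589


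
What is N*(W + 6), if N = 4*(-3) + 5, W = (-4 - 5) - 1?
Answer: 28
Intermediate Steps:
W = -10 (W = -9 - 1 = -10)
N = -7 (N = -12 + 5 = -7)
N*(W + 6) = -7*(-10 + 6) = -7*(-4) = 28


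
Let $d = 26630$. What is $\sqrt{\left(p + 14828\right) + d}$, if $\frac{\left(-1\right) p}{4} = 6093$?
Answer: $\sqrt{17086} \approx 130.71$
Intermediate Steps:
$p = -24372$ ($p = \left(-4\right) 6093 = -24372$)
$\sqrt{\left(p + 14828\right) + d} = \sqrt{\left(-24372 + 14828\right) + 26630} = \sqrt{-9544 + 26630} = \sqrt{17086}$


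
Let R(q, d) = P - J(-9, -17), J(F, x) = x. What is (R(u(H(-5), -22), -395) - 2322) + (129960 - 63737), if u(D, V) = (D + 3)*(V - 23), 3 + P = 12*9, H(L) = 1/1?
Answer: 64023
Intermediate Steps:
H(L) = 1
P = 105 (P = -3 + 12*9 = -3 + 108 = 105)
u(D, V) = (-23 + V)*(3 + D) (u(D, V) = (3 + D)*(-23 + V) = (-23 + V)*(3 + D))
R(q, d) = 122 (R(q, d) = 105 - 1*(-17) = 105 + 17 = 122)
(R(u(H(-5), -22), -395) - 2322) + (129960 - 63737) = (122 - 2322) + (129960 - 63737) = -2200 + 66223 = 64023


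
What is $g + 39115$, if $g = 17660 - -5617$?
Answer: $62392$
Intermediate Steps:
$g = 23277$ ($g = 17660 + 5617 = 23277$)
$g + 39115 = 23277 + 39115 = 62392$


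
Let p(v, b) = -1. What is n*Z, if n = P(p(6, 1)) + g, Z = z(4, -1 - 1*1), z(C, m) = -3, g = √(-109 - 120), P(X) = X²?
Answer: -3 - 3*I*√229 ≈ -3.0 - 45.398*I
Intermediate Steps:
g = I*√229 (g = √(-229) = I*√229 ≈ 15.133*I)
Z = -3
n = 1 + I*√229 (n = (-1)² + I*√229 = 1 + I*√229 ≈ 1.0 + 15.133*I)
n*Z = (1 + I*√229)*(-3) = -3 - 3*I*√229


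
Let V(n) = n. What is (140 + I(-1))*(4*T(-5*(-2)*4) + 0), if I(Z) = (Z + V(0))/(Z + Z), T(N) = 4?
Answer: 2248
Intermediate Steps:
I(Z) = ½ (I(Z) = (Z + 0)/(Z + Z) = Z/((2*Z)) = Z*(1/(2*Z)) = ½)
(140 + I(-1))*(4*T(-5*(-2)*4) + 0) = (140 + ½)*(4*4 + 0) = 281*(16 + 0)/2 = (281/2)*16 = 2248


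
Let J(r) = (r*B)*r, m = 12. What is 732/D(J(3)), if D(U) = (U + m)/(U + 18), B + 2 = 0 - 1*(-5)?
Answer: 10980/13 ≈ 844.62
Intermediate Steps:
B = 3 (B = -2 + (0 - 1*(-5)) = -2 + (0 + 5) = -2 + 5 = 3)
J(r) = 3*r² (J(r) = (r*3)*r = (3*r)*r = 3*r²)
D(U) = (12 + U)/(18 + U) (D(U) = (U + 12)/(U + 18) = (12 + U)/(18 + U))
732/D(J(3)) = 732/(((12 + 3*3²)/(18 + 3*3²))) = 732/(((12 + 3*9)/(18 + 3*9))) = 732/(((12 + 27)/(18 + 27))) = 732/((39/45)) = 732/(((1/45)*39)) = 732/(13/15) = 732*(15/13) = 10980/13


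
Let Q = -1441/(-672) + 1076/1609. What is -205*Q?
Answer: -623536405/1081248 ≈ -576.68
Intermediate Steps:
Q = 3041641/1081248 (Q = -1441*(-1/672) + 1076*(1/1609) = 1441/672 + 1076/1609 = 3041641/1081248 ≈ 2.8131)
-205*Q = -205*3041641/1081248 = -623536405/1081248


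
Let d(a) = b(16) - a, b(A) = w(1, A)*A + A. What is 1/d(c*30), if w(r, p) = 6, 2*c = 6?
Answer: 1/22 ≈ 0.045455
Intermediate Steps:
c = 3 (c = (½)*6 = 3)
b(A) = 7*A (b(A) = 6*A + A = 7*A)
d(a) = 112 - a (d(a) = 7*16 - a = 112 - a)
1/d(c*30) = 1/(112 - 3*30) = 1/(112 - 1*90) = 1/(112 - 90) = 1/22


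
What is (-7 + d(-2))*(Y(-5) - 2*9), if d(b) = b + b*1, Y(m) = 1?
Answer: 187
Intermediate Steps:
d(b) = 2*b (d(b) = b + b = 2*b)
(-7 + d(-2))*(Y(-5) - 2*9) = (-7 + 2*(-2))*(1 - 2*9) = (-7 - 4)*(1 - 1*18) = -11*(1 - 18) = -11*(-17) = 187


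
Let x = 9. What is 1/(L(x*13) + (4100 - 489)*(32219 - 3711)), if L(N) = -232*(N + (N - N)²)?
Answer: 1/102915244 ≈ 9.7167e-9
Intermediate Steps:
L(N) = -232*N (L(N) = -232*(N + 0²) = -232*(N + 0) = -232*N)
1/(L(x*13) + (4100 - 489)*(32219 - 3711)) = 1/(-2088*13 + (4100 - 489)*(32219 - 3711)) = 1/(-232*117 + 3611*28508) = 1/(-27144 + 102942388) = 1/102915244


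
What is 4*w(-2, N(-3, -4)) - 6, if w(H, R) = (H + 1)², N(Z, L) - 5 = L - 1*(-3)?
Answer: -2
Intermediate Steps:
N(Z, L) = 8 + L (N(Z, L) = 5 + (L - 1*(-3)) = 5 + (L + 3) = 5 + (3 + L) = 8 + L)
w(H, R) = (1 + H)²
4*w(-2, N(-3, -4)) - 6 = 4*(1 - 2)² - 6 = 4*(-1)² - 6 = 4*1 - 6 = 4 - 6 = -2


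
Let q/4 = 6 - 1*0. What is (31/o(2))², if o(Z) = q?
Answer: 961/576 ≈ 1.6684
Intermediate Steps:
q = 24 (q = 4*(6 - 1*0) = 4*(6 + 0) = 4*6 = 24)
o(Z) = 24
(31/o(2))² = (31/24)² = 961/576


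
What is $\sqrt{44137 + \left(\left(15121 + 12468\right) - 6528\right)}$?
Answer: $\sqrt{65198} \approx 255.34$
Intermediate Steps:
$\sqrt{44137 + \left(\left(15121 + 12468\right) - 6528\right)} = \sqrt{44137 + \left(27589 - 6528\right)} = \sqrt{44137 + 21061} = \sqrt{65198}$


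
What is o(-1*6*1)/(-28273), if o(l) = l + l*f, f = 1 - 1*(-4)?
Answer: 36/28273 ≈ 0.0012733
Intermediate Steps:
f = 5 (f = 1 + 4 = 5)
o(l) = 6*l (o(l) = l + l*5 = l + 5*l = 6*l)
o(-1*6*1)/(-28273) = (6*(-1*6*1))/(-28273) = (6*(-6*1))*(-1/28273) = (6*(-6))*(-1/28273) = -36*(-1/28273) = 36/28273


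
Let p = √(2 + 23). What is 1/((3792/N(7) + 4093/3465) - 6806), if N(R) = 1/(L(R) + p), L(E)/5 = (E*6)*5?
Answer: 3465/13838361703 ≈ 2.5039e-7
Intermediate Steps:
L(E) = 150*E (L(E) = 5*((E*6)*5) = 5*((6*E)*5) = 5*(30*E) = 150*E)
p = 5 (p = √25 = 5)
N(R) = 1/(5 + 150*R) (N(R) = 1/(150*R + 5) = 1/(5 + 150*R))
1/((3792/N(7) + 4093/3465) - 6806) = 1/((3792/((1/(5*(1 + 30*7)))) + 4093/3465) - 6806) = 1/((3792/((1/(5*(1 + 210)))) + 4093*(1/3465)) - 6806) = 1/((3792/(((⅕)/211)) + 4093/3465) - 6806) = 1/((3792/(((⅕)*(1/211))) + 4093/3465) - 6806) = 1/((3792/(1/1055) + 4093/3465) - 6806) = 1/((3792*1055 + 4093/3465) - 6806) = 1/((4000560 + 4093/3465) - 6806) = 1/(13861944493/3465 - 6806) = 1/(13838361703/3465) = 3465/13838361703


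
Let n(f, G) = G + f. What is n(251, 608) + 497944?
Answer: 498803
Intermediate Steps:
n(251, 608) + 497944 = (608 + 251) + 497944 = 859 + 497944 = 498803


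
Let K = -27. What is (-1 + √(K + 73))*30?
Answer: -30 + 30*√46 ≈ 173.47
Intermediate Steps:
(-1 + √(K + 73))*30 = (-1 + √(-27 + 73))*30 = (-1 + √46)*30 = -30 + 30*√46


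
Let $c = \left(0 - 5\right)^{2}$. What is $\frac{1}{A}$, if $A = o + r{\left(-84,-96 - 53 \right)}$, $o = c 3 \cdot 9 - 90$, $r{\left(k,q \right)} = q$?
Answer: $\frac{1}{436} \approx 0.0022936$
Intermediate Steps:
$c = 25$ ($c = \left(-5\right)^{2} = 25$)
$o = 585$ ($o = 25 \cdot 3 \cdot 9 - 90 = 25 \cdot 27 - 90 = 675 - 90 = 585$)
$A = 436$ ($A = 585 - 149 = 436$)
$\frac{1}{A} = \frac{1}{436}$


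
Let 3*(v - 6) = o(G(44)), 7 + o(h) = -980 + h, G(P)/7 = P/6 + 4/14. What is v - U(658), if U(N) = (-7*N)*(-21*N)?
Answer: -572814119/9 ≈ -6.3646e+7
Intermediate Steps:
G(P) = 2 + 7*P/6 (G(P) = 7*(P/6 + 4/14) = 7*(P*(⅙) + 4*(1/14)) = 7*(P/6 + 2/7) = 7*(2/7 + P/6) = 2 + 7*P/6)
U(N) = 147*N²
o(h) = -987 + h (o(h) = -7 + (-980 + h) = -987 + h)
v = -2747/9 (v = 6 + (-987 + (2 + (7/6)*44))/3 = 6 + (-987 + (2 + 154/3))/3 = 6 + (-987 + 160/3)/3 = 6 + (⅓)*(-2801/3) = 6 - 2801/9 = -2747/9 ≈ -305.22)
v - U(658) = -2747/9 - 147*658² = -2747/9 - 147*432964 = -2747/9 - 1*63645708 = -2747/9 - 63645708 = -572814119/9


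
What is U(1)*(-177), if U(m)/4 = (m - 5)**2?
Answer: -11328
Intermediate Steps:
U(m) = 4*(-5 + m)**2 (U(m) = 4*(m - 5)**2 = 4*(-5 + m)**2)
U(1)*(-177) = (4*(-5 + 1)**2)*(-177) = (4*(-4)**2)*(-177) = (4*16)*(-177) = 64*(-177) = -11328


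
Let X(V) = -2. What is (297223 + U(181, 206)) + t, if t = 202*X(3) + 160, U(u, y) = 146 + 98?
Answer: 297223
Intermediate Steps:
U(u, y) = 244
t = -244 (t = 202*(-2) + 160 = -404 + 160 = -244)
(297223 + U(181, 206)) + t = (297223 + 244) - 244 = 297467 - 244 = 297223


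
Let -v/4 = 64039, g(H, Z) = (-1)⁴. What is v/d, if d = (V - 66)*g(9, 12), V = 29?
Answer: 256156/37 ≈ 6923.1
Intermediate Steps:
g(H, Z) = 1
v = -256156 (v = -4*64039 = -256156)
d = -37 (d = (29 - 66)*1 = -37*1 = -37)
v/d = -256156/(-37) = -256156*(-1/37) = 256156/37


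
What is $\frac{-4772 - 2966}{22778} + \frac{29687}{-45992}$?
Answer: $- \frac{516048291}{523802888} \approx -0.9852$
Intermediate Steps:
$\frac{-4772 - 2966}{22778} + \frac{29687}{-45992} = \left(-4772 - 2966\right) \frac{1}{22778} + 29687 \left(- \frac{1}{45992}\right) = \left(-7738\right) \frac{1}{22778} - \frac{29687}{45992} = - \frac{3869}{11389} - \frac{29687}{45992} = - \frac{516048291}{523802888}$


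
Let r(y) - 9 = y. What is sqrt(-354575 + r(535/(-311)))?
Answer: I*sqrt(34294144471)/311 ≈ 595.46*I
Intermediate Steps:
r(y) = 9 + y
sqrt(-354575 + r(535/(-311))) = sqrt(-354575 + (9 + 535/(-311))) = sqrt(-354575 + (9 + 535*(-1/311))) = sqrt(-354575 + (9 - 535/311)) = sqrt(-354575 + 2264/311) = sqrt(-110270561/311) = I*sqrt(34294144471)/311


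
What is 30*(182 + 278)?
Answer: 13800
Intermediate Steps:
30*(182 + 278) = 30*460 = 13800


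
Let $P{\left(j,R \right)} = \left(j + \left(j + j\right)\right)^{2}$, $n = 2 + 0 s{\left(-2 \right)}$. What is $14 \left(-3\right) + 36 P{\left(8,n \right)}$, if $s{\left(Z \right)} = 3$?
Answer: $20694$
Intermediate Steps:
$n = 2$ ($n = 2 + 0 \cdot 3 = 2 + 0 = 2$)
$P{\left(j,R \right)} = 9 j^{2}$ ($P{\left(j,R \right)} = \left(j + 2 j\right)^{2} = \left(3 j\right)^{2} = 9 j^{2}$)
$14 \left(-3\right) + 36 P{\left(8,n \right)} = 14 \left(-3\right) + 36 \cdot 9 \cdot 8^{2} = -42 + 36 \cdot 9 \cdot 64 = -42 + 36 \cdot 576 = -42 + 20736 = 20694$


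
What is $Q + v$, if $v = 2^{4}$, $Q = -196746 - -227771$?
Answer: $31041$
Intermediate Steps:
$Q = 31025$ ($Q = -196746 + 227771 = 31025$)
$v = 16$
$Q + v = 31025 + 16 = 31041$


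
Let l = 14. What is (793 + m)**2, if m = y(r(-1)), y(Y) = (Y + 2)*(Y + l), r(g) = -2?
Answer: 628849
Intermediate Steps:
y(Y) = (2 + Y)*(14 + Y) (y(Y) = (Y + 2)*(Y + 14) = (2 + Y)*(14 + Y))
m = 0 (m = 28 + (-2)**2 + 16*(-2) = 28 + 4 - 32 = 0)
(793 + m)**2 = (793 + 0)**2 = 793**2 = 628849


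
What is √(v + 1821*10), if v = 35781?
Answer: 3*√5999 ≈ 232.36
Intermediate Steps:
√(v + 1821*10) = √(35781 + 1821*10) = √(35781 + 18210) = √53991 = 3*√5999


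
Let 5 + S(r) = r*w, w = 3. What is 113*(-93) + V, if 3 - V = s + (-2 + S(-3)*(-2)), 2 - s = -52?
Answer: -10586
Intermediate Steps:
S(r) = -5 + 3*r (S(r) = -5 + r*3 = -5 + 3*r)
s = 54 (s = 2 - 1*(-52) = 2 + 52 = 54)
V = -77 (V = 3 - (54 + (-2 + (-5 + 3*(-3))*(-2))) = 3 - (54 + (-2 + (-5 - 9)*(-2))) = 3 - (54 + (-2 - 14*(-2))) = 3 - (54 + (-2 + 28)) = 3 - (54 + 26) = 3 - 1*80 = 3 - 80 = -77)
113*(-93) + V = 113*(-93) - 77 = -10509 - 77 = -10586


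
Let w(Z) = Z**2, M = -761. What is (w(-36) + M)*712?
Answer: 380920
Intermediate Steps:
(w(-36) + M)*712 = ((-36)**2 - 761)*712 = (1296 - 761)*712 = 535*712 = 380920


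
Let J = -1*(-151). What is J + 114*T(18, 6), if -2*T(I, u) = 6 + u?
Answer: -533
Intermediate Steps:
J = 151
T(I, u) = -3 - u/2 (T(I, u) = -(6 + u)/2 = -3 - u/2)
J + 114*T(18, 6) = 151 + 114*(-3 - ½*6) = 151 + 114*(-3 - 3) = 151 + 114*(-6) = 151 - 684 = -533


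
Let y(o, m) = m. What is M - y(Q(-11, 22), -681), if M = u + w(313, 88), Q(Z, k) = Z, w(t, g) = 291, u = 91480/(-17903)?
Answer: 17310236/17903 ≈ 966.89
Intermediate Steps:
u = -91480/17903 (u = 91480*(-1/17903) = -91480/17903 ≈ -5.1098)
M = 5118293/17903 (M = -91480/17903 + 291 = 5118293/17903 ≈ 285.89)
M - y(Q(-11, 22), -681) = 5118293/17903 - 1*(-681) = 5118293/17903 + 681 = 17310236/17903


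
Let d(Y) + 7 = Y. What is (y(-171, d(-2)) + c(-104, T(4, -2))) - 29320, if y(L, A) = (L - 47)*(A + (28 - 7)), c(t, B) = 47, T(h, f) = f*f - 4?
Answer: -31889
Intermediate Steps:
d(Y) = -7 + Y
T(h, f) = -4 + f² (T(h, f) = f² - 4 = -4 + f²)
y(L, A) = (-47 + L)*(21 + A) (y(L, A) = (-47 + L)*(A + 21) = (-47 + L)*(21 + A))
(y(-171, d(-2)) + c(-104, T(4, -2))) - 29320 = ((-987 - 47*(-7 - 2) + 21*(-171) + (-7 - 2)*(-171)) + 47) - 29320 = ((-987 - 47*(-9) - 3591 - 9*(-171)) + 47) - 29320 = ((-987 + 423 - 3591 + 1539) + 47) - 29320 = (-2616 + 47) - 29320 = -2569 - 29320 = -31889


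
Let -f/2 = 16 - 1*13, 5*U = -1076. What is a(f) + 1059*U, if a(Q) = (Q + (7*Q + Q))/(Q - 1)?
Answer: -7976118/35 ≈ -2.2789e+5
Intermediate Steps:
U = -1076/5 (U = (⅕)*(-1076) = -1076/5 ≈ -215.20)
f = -6 (f = -2*(16 - 1*13) = -2*(16 - 13) = -2*3 = -6)
a(Q) = 9*Q/(-1 + Q) (a(Q) = (Q + 8*Q)/(-1 + Q) = (9*Q)/(-1 + Q) = 9*Q/(-1 + Q))
a(f) + 1059*U = 9*(-6)/(-1 - 6) + 1059*(-1076/5) = 9*(-6)/(-7) - 1139484/5 = 9*(-6)*(-⅐) - 1139484/5 = 54/7 - 1139484/5 = -7976118/35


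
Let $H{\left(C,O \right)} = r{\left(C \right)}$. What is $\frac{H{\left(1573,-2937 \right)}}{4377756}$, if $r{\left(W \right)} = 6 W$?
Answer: $\frac{1573}{729626} \approx 0.0021559$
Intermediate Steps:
$H{\left(C,O \right)} = 6 C$
$\frac{H{\left(1573,-2937 \right)}}{4377756} = \frac{6 \cdot 1573}{4377756} = 9438 \cdot \frac{1}{4377756} = \frac{1573}{729626}$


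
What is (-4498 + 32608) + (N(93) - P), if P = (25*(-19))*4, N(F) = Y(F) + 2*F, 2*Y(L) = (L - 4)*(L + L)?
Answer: 38473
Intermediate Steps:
Y(L) = L*(-4 + L) (Y(L) = ((L - 4)*(L + L))/2 = ((-4 + L)*(2*L))/2 = (2*L*(-4 + L))/2 = L*(-4 + L))
N(F) = 2*F + F*(-4 + F) (N(F) = F*(-4 + F) + 2*F = 2*F + F*(-4 + F))
P = -1900 (P = -475*4 = -1900)
(-4498 + 32608) + (N(93) - P) = (-4498 + 32608) + (93*(-2 + 93) - 1*(-1900)) = 28110 + (93*91 + 1900) = 28110 + (8463 + 1900) = 28110 + 10363 = 38473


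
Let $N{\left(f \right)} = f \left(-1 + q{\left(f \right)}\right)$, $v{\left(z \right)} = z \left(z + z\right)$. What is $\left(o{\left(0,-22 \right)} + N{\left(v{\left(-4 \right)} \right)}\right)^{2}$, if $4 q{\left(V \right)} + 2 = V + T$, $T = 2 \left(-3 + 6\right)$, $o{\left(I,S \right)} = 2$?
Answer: $66564$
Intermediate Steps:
$v{\left(z \right)} = 2 z^{2}$ ($v{\left(z \right)} = z 2 z = 2 z^{2}$)
$T = 6$ ($T = 2 \cdot 3 = 6$)
$q{\left(V \right)} = 1 + \frac{V}{4}$ ($q{\left(V \right)} = - \frac{1}{2} + \frac{V + 6}{4} = - \frac{1}{2} + \frac{6 + V}{4} = - \frac{1}{2} + \left(\frac{3}{2} + \frac{V}{4}\right) = 1 + \frac{V}{4}$)
$N{\left(f \right)} = \frac{f^{2}}{4}$ ($N{\left(f \right)} = f \left(-1 + \left(1 + \frac{f}{4}\right)\right) = f \frac{f}{4} = \frac{f^{2}}{4}$)
$\left(o{\left(0,-22 \right)} + N{\left(v{\left(-4 \right)} \right)}\right)^{2} = \left(2 + \frac{\left(2 \left(-4\right)^{2}\right)^{2}}{4}\right)^{2} = \left(2 + \frac{\left(2 \cdot 16\right)^{2}}{4}\right)^{2} = \left(2 + \frac{32^{2}}{4}\right)^{2} = \left(2 + \frac{1}{4} \cdot 1024\right)^{2} = \left(2 + 256\right)^{2} = 258^{2} = 66564$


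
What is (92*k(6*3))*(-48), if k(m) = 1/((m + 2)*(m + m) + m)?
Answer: -736/123 ≈ -5.9837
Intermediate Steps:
k(m) = 1/(m + 2*m*(2 + m)) (k(m) = 1/((2 + m)*(2*m) + m) = 1/(2*m*(2 + m) + m) = 1/(m + 2*m*(2 + m)))
(92*k(6*3))*(-48) = (92*(1/(((6*3))*(5 + 2*(6*3)))))*(-48) = (92*(1/(18*(5 + 2*18))))*(-48) = (92*(1/(18*(5 + 36))))*(-48) = (92*((1/18)/41))*(-48) = (92*((1/18)*(1/41)))*(-48) = (92*(1/738))*(-48) = (46/369)*(-48) = -736/123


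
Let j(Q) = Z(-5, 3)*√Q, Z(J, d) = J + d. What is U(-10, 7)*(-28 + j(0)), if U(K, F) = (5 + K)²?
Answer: -700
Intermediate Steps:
j(Q) = -2*√Q (j(Q) = (-5 + 3)*√Q = -2*√Q)
U(-10, 7)*(-28 + j(0)) = (5 - 10)²*(-28 - 2*√0) = (-5)²*(-28 - 2*0) = 25*(-28 + 0) = 25*(-28) = -700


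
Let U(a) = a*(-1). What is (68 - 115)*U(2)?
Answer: 94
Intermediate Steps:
U(a) = -a
(68 - 115)*U(2) = (68 - 115)*(-1*2) = -47*(-2) = 94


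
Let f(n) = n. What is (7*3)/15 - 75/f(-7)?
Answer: 424/35 ≈ 12.114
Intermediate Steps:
(7*3)/15 - 75/f(-7) = (7*3)/15 - 75/(-7) = 21*(1/15) - 75*(-1/7) = 7/5 + 75/7 = 424/35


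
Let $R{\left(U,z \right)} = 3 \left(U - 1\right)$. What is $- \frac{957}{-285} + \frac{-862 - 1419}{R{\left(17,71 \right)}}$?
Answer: $- \frac{201383}{4560} \approx -44.163$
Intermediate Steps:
$R{\left(U,z \right)} = -3 + 3 U$ ($R{\left(U,z \right)} = 3 \left(-1 + U\right) = -3 + 3 U$)
$- \frac{957}{-285} + \frac{-862 - 1419}{R{\left(17,71 \right)}} = - \frac{957}{-285} + \frac{-862 - 1419}{-3 + 3 \cdot 17} = \left(-957\right) \left(- \frac{1}{285}\right) - \frac{2281}{-3 + 51} = \frac{319}{95} - \frac{2281}{48} = - \frac{201383}{4560}$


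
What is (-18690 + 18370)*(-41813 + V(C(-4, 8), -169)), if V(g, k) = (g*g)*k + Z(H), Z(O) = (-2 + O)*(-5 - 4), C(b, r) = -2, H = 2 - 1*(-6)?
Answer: 13613760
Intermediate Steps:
H = 8 (H = 2 + 6 = 8)
Z(O) = 18 - 9*O (Z(O) = (-2 + O)*(-9) = 18 - 9*O)
V(g, k) = -54 + k*g² (V(g, k) = (g*g)*k + (18 - 9*8) = g²*k + (18 - 72) = k*g² - 54 = -54 + k*g²)
(-18690 + 18370)*(-41813 + V(C(-4, 8), -169)) = (-18690 + 18370)*(-41813 + (-54 - 169*(-2)²)) = -320*(-41813 + (-54 - 169*4)) = -320*(-41813 + (-54 - 676)) = -320*(-41813 - 730) = -320*(-42543) = 13613760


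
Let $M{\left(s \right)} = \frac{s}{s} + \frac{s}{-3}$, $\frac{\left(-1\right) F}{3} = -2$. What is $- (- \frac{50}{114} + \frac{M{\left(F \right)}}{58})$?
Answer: $\frac{1507}{3306} \approx 0.45584$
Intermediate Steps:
$F = 6$ ($F = \left(-3\right) \left(-2\right) = 6$)
$M{\left(s \right)} = 1 - \frac{s}{3}$ ($M{\left(s \right)} = 1 + s \left(- \frac{1}{3}\right) = 1 - \frac{s}{3}$)
$- (- \frac{50}{114} + \frac{M{\left(F \right)}}{58}) = - (- \frac{50}{114} + \frac{1 - 2}{58}) = - (\left(-50\right) \frac{1}{114} + \left(1 - 2\right) \frac{1}{58}) = - (- \frac{25}{57} - \frac{1}{58}) = \left(-1\right) \left(- \frac{1507}{3306}\right) = \frac{1507}{3306}$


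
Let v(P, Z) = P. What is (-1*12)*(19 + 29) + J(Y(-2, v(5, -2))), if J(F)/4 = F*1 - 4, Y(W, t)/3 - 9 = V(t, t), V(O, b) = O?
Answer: -424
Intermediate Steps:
Y(W, t) = 27 + 3*t
J(F) = -16 + 4*F (J(F) = 4*(F*1 - 4) = 4*(F - 4) = 4*(-4 + F) = -16 + 4*F)
(-1*12)*(19 + 29) + J(Y(-2, v(5, -2))) = (-1*12)*(19 + 29) + (-16 + 4*(27 + 3*5)) = -12*48 + (-16 + 4*(27 + 15)) = -576 + (-16 + 4*42) = -576 + (-16 + 168) = -576 + 152 = -424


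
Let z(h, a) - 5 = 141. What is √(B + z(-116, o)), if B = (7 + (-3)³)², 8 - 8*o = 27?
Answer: √546 ≈ 23.367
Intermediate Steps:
o = -19/8 (o = 1 - ⅛*27 = 1 - 27/8 = -19/8 ≈ -2.3750)
z(h, a) = 146 (z(h, a) = 5 + 141 = 146)
B = 400 (B = (7 - 27)² = (-20)² = 400)
√(B + z(-116, o)) = √(400 + 146) = √546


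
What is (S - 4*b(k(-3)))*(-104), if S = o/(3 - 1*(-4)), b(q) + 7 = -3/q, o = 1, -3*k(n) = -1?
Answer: -46696/7 ≈ -6670.9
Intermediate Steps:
k(n) = ⅓ (k(n) = -⅓*(-1) = ⅓)
b(q) = -7 - 3/q
S = ⅐ (S = 1/(3 - 1*(-4)) = 1/(3 + 4) = 1/7 = 1*(⅐) = ⅐ ≈ 0.14286)
(S - 4*b(k(-3)))*(-104) = (⅐ - 4*(-7 - 3/⅓))*(-104) = (⅐ - 4*(-7 - 3*3))*(-104) = (⅐ - 4*(-7 - 9))*(-104) = (⅐ - 4*(-16))*(-104) = (⅐ + 64)*(-104) = (449/7)*(-104) = -46696/7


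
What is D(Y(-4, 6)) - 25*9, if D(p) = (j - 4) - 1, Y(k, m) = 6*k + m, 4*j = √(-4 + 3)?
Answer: -230 + I/4 ≈ -230.0 + 0.25*I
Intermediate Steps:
j = I/4 (j = √(-4 + 3)/4 = √(-1)/4 = I/4 ≈ 0.25*I)
Y(k, m) = m + 6*k
D(p) = -5 + I/4 (D(p) = (I/4 - 4) - 1 = (-4 + I/4) - 1 = -5 + I/4)
D(Y(-4, 6)) - 25*9 = (-5 + I/4) - 25*9 = (-5 + I/4) - 225 = -230 + I/4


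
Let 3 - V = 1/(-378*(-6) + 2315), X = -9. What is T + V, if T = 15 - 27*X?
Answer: 1196162/4583 ≈ 261.00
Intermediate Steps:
T = 258 (T = 15 - 27*(-9) = 15 + 243 = 258)
V = 13748/4583 (V = 3 - 1/(-378*(-6) + 2315) = 3 - 1/(2268 + 2315) = 3 - 1/4583 = 13748/4583 ≈ 2.9998)
T + V = 258 + 13748/4583 = 1196162/4583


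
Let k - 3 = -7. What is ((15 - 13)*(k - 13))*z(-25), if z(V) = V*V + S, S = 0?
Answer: -21250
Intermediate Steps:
k = -4 (k = 3 - 7 = -4)
z(V) = V² (z(V) = V*V + 0 = V² + 0 = V²)
((15 - 13)*(k - 13))*z(-25) = ((15 - 13)*(-4 - 13))*(-25)² = (2*(-17))*625 = -34*625 = -21250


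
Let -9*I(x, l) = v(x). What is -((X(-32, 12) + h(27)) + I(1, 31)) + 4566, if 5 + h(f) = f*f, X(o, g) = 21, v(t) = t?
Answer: 34390/9 ≈ 3821.1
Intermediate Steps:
I(x, l) = -x/9
h(f) = -5 + f**2 (h(f) = -5 + f*f = -5 + f**2)
-((X(-32, 12) + h(27)) + I(1, 31)) + 4566 = -((21 + (-5 + 27**2)) - 1/9*1) + 4566 = -((21 + (-5 + 729)) - 1/9) + 4566 = -((21 + 724) - 1/9) + 4566 = -(745 - 1/9) + 4566 = -1*6704/9 + 4566 = -6704/9 + 4566 = 34390/9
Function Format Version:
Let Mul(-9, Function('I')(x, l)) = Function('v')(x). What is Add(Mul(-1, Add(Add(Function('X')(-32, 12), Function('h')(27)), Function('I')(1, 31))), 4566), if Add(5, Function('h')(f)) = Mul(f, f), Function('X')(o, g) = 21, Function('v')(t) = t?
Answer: Rational(34390, 9) ≈ 3821.1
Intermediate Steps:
Function('I')(x, l) = Mul(Rational(-1, 9), x)
Function('h')(f) = Add(-5, Pow(f, 2)) (Function('h')(f) = Add(-5, Mul(f, f)) = Add(-5, Pow(f, 2)))
Add(Mul(-1, Add(Add(Function('X')(-32, 12), Function('h')(27)), Function('I')(1, 31))), 4566) = Add(Mul(-1, Add(Add(21, Add(-5, Pow(27, 2))), Mul(Rational(-1, 9), 1))), 4566) = Add(Mul(-1, Add(Add(21, Add(-5, 729)), Rational(-1, 9))), 4566) = Add(Mul(-1, Add(Add(21, 724), Rational(-1, 9))), 4566) = Add(Mul(-1, Add(745, Rational(-1, 9))), 4566) = Add(Mul(-1, Rational(6704, 9)), 4566) = Add(Rational(-6704, 9), 4566) = Rational(34390, 9)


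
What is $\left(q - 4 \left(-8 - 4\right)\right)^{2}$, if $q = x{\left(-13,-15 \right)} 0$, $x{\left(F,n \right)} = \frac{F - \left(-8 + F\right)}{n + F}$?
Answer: $2304$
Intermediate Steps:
$x{\left(F,n \right)} = \frac{8}{F + n}$
$q = 0$ ($q = \frac{8}{-13 - 15} \cdot 0 = \frac{8}{-28} \cdot 0 = 8 \left(- \frac{1}{28}\right) 0 = \left(- \frac{2}{7}\right) 0 = 0$)
$\left(q - 4 \left(-8 - 4\right)\right)^{2} = \left(0 - 4 \left(-8 - 4\right)\right)^{2} = \left(0 - -48\right)^{2} = \left(0 + 48\right)^{2} = 48^{2} = 2304$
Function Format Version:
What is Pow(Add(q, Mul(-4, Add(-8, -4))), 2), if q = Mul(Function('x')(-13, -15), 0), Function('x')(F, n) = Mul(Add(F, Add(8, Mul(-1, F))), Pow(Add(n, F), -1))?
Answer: 2304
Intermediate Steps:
Function('x')(F, n) = Mul(8, Pow(Add(F, n), -1))
q = 0 (q = Mul(Mul(8, Pow(Add(-13, -15), -1)), 0) = Mul(Mul(8, Pow(-28, -1)), 0) = Mul(Mul(8, Rational(-1, 28)), 0) = Mul(Rational(-2, 7), 0) = 0)
Pow(Add(q, Mul(-4, Add(-8, -4))), 2) = Pow(Add(0, Mul(-4, Add(-8, -4))), 2) = Pow(Add(0, Mul(-4, -12)), 2) = Pow(Add(0, 48), 2) = Pow(48, 2) = 2304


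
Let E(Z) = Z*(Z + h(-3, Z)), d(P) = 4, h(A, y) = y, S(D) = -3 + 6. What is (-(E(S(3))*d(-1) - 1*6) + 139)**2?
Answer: 5329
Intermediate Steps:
S(D) = 3
E(Z) = 2*Z**2 (E(Z) = Z*(Z + Z) = Z*(2*Z) = 2*Z**2)
(-(E(S(3))*d(-1) - 1*6) + 139)**2 = (-((2*3**2)*4 - 1*6) + 139)**2 = (-((2*9)*4 - 6) + 139)**2 = (-(18*4 - 6) + 139)**2 = (-(72 - 6) + 139)**2 = (-1*66 + 139)**2 = (-66 + 139)**2 = 73**2 = 5329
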